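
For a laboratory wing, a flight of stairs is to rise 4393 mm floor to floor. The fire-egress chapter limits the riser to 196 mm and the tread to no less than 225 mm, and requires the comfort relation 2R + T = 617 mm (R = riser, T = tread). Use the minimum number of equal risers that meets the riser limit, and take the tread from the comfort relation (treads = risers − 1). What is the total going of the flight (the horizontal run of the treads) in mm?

5170 mm

At most 196 each: 4393/196 = 22.41, giving 23 risers.
Riser R = 4393 / 23 = 191 mm, within the 196 mm limit.
From 2R + T = 617: T = 617 − 382 = 235 mm.
23 risers give 22 treads; going = 22 × 235 = 5170 mm.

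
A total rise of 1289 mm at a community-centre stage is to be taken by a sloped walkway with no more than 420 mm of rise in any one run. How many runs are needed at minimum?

1289 / 420 = 3.07, so 4 ramp runs are needed.

4 runs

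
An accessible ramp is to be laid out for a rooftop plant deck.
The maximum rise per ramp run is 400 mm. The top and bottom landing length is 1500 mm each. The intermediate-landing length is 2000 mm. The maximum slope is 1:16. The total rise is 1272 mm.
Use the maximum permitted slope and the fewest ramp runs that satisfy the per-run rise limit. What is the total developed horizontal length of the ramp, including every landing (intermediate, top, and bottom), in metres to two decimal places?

⌈1272/400⌉ = 4 ramp runs. That means 3 intermediate landings.
Ramp run (horizontal) at 1:16: 1272 × 16 = 20352 mm.
Intermediate landings: 3 × 2000 = 6000 mm.
Top and bottom landings: 2 × 1500 = 3000 mm.
Total = 20352 + 6000 + 3000 = 29352 mm.
= 29.35 m.

29.35 m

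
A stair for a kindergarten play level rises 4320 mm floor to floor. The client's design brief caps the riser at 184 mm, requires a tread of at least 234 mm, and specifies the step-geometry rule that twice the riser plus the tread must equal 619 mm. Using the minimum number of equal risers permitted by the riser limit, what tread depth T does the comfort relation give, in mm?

At most 184 each: 4320/184 = 23.48, giving 24 risers.
Each riser is 4320/24 = 180 mm (≤ 184 mm).
From 2R + T = 619: T = 619 − 360 = 259 mm.

259 mm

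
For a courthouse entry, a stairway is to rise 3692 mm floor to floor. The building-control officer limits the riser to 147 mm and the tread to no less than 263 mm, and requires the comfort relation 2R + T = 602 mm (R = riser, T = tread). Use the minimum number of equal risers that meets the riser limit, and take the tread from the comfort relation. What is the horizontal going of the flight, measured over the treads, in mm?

7950 mm

At most 147 each: 3692/147 = 25.12, giving 26 risers.
Each riser is 3692/26 = 142 mm (≤ 147 mm).
Tread T = 602 − 2 × 142 = 318 mm (≥ 263 mm).
Treads = 26 − 1 = 25; going = 25 × 318 = 7950 mm.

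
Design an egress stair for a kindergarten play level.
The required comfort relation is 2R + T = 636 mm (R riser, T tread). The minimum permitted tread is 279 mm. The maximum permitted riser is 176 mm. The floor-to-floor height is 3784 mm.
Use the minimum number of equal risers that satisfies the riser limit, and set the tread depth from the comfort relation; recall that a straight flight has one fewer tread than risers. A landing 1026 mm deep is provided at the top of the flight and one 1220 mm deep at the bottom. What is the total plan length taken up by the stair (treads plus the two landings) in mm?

8378 mm

3784 / 176 = 21.500 → round up to 22 risers.
Riser R = 3784 / 22 = 172 mm, within the 176 mm limit.
From 2R + T = 636: T = 636 − 344 = 292 mm.
Treads = 22 − 1 = 21; going = 21 × 292 = 6132 mm.
Enclosure = 6132 + 1026 + 1220 = 8378 mm.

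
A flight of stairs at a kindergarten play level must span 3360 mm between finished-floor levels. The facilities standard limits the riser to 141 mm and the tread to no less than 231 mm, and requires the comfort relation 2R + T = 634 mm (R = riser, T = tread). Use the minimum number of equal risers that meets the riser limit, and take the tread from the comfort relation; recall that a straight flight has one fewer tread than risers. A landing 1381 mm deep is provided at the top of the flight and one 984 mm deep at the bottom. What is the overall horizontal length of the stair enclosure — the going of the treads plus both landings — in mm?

10507 mm

At most 141 each: 3360/141 = 23.83, giving 24 risers.
R = 3360 ÷ 24 = 140 mm.
T = 634 − 2·140 = 354 mm, which satisfies the 231 mm minimum.
Going = (24 − 1) × 354 = 8142 mm.
Enclosure = 8142 + 1381 + 984 = 10507 mm.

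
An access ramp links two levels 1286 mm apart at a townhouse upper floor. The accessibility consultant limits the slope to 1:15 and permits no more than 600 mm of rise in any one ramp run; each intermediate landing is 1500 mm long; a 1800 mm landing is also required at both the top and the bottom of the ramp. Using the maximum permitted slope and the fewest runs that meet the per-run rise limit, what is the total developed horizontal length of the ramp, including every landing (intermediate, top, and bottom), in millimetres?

25890 mm

1286 / 600 = 2.143 → round up to 3 ramp runs. That means 2 intermediate landings.
Horizontal run for 1286 mm of rise at 1:15 is 1286 × 15 = 19290 mm.
2 intermediate landings contribute 2 × 1500 = 3000 mm.
Top and bottom landings: 2 × 1800 = 3600 mm.
Total = 19290 + 3000 + 3600 = 25890 mm.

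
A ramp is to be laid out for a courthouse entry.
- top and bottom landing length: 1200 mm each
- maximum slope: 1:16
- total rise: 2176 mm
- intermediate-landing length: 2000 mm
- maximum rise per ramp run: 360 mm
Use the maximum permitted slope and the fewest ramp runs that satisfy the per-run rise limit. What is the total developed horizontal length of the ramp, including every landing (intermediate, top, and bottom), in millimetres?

At most 360 each: 2176/360 = 6.04, giving 7 ramp runs. That means 6 intermediate landings.
Horizontal run for 2176 mm of rise at 1:16 is 2176 × 16 = 34816 mm.
Intermediate landings: 6 × 2000 = 12000 mm.
Top and bottom landings: 2 × 1200 = 2400 mm.
Total = 34816 + 12000 + 2400 = 49216 mm.

49216 mm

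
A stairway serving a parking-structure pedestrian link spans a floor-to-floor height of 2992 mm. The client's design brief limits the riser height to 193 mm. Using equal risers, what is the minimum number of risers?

2992 / 193 = 15.503 → round up to 16 risers.

16 risers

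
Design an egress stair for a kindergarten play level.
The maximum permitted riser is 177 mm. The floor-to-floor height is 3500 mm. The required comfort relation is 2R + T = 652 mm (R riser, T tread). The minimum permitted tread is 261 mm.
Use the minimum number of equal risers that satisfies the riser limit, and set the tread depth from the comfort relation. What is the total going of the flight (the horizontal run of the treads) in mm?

5738 mm

⌈3500/177⌉ = 20 risers.
Each riser is 3500/20 = 175 mm (≤ 177 mm).
T = 652 − 2·175 = 302 mm, which satisfies the 261 mm minimum.
20 risers give 19 treads; going = 19 × 302 = 5738 mm.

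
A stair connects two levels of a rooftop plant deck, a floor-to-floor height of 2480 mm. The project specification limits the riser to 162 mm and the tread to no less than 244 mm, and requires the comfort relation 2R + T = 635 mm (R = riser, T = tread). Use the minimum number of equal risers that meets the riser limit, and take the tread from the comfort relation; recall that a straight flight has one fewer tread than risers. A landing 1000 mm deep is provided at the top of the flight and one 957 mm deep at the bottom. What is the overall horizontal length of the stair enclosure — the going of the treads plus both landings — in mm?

2480 / 162 = 15.309 → round up to 16 risers.
Riser R = 2480 / 16 = 155 mm, within the 162 mm limit.
T = 635 − 2·155 = 325 mm, which satisfies the 244 mm minimum.
Going = (16 − 1) × 325 = 4875 mm.
Add landings: 4875 + 1000 + 957 = 6832 mm.

6832 mm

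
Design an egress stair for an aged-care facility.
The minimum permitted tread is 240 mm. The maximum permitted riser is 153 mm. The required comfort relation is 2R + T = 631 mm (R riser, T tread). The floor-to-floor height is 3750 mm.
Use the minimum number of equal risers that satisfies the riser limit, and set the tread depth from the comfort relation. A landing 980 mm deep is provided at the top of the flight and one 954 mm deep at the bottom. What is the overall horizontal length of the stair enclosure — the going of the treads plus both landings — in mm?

3750 / 153 = 24.510 → round up to 25 risers.
R = 3750 ÷ 25 = 150 mm.
T = 631 − 2·150 = 331 mm, which satisfies the 240 mm minimum.
Treads = 25 − 1 = 24; going = 24 × 331 = 7944 mm.
Add landings: 7944 + 980 + 954 = 9878 mm.

9878 mm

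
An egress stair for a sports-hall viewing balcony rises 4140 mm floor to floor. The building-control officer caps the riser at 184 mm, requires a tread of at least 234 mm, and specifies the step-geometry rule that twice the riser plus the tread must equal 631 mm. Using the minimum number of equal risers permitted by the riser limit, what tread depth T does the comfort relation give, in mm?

271 mm

⌈4140/184⌉ = 23 risers.
R = 4140 ÷ 23 = 180 mm.
From 2R + T = 631: T = 631 − 360 = 271 mm.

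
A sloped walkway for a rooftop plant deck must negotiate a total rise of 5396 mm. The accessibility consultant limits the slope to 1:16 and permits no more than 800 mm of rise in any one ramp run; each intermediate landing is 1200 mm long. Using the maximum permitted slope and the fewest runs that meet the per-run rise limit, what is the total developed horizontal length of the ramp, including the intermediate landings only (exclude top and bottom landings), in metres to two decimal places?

93.54 m

At most 800 each: 5396/800 = 6.75, giving 7 ramp runs. That means 6 intermediate landings.
Ramp run (horizontal) at 1:16: 5396 × 16 = 86336 mm.
6 intermediate landings contribute 6 × 1200 = 7200 mm.
Total developed length = 86336 + 7200 = 93536 mm.
= 93.54 m.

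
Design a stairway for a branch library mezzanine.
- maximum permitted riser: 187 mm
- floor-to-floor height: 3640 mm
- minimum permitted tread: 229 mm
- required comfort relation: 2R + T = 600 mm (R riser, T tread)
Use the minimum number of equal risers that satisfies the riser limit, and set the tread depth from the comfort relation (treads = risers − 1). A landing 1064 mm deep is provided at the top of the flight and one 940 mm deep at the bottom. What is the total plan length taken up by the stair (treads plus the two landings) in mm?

3640 / 187 = 19.47, so 20 risers are needed.
R = 3640 ÷ 20 = 182 mm.
From 2R + T = 600: T = 600 − 364 = 236 mm.
Treads = 20 − 1 = 19; going = 19 × 236 = 4484 mm.
Enclosure = 4484 + 1064 + 940 = 6488 mm.

6488 mm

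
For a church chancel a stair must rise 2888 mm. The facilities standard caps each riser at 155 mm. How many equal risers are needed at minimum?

19 risers

2888 / 155 = 18.632 → round up to 19 risers.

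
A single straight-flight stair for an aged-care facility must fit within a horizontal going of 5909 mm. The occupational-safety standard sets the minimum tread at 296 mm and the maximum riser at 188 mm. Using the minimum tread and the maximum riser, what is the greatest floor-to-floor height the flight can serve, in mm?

5909 / 296 = 19.96, so 19 treads fit.
Risers = treads + 1 = 20.
Maximum height = 20 × 188 = 3760 mm.

3760 mm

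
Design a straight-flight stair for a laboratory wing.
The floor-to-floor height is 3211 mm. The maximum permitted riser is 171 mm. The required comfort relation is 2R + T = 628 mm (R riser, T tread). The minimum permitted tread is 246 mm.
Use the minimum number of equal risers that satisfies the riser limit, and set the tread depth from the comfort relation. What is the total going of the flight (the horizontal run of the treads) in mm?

5220 mm

At most 171 each: 3211/171 = 18.78, giving 19 risers.
Riser R = 3211 / 19 = 169 mm, within the 171 mm limit.
Tread T = 628 − 2 × 169 = 290 mm (≥ 246 mm).
19 risers give 18 treads; going = 18 × 290 = 5220 mm.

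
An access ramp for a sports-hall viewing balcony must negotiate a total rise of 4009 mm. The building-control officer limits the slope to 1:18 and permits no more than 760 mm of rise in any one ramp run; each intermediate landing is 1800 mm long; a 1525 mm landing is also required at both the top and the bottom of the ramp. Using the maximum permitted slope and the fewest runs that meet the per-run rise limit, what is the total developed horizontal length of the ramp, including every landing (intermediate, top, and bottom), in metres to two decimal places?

84.21 m

At most 760 each: 4009/760 = 5.28, giving 6 ramp runs. That means 5 intermediate landings.
Ramp run (horizontal) at 1:18: 4009 × 18 = 72162 mm.
5 intermediate landings contribute 5 × 1800 = 9000 mm.
Top and bottom landings: 2 × 1525 = 3050 mm.
Total = 72162 + 9000 + 3050 = 84212 mm.
= 84.21 m.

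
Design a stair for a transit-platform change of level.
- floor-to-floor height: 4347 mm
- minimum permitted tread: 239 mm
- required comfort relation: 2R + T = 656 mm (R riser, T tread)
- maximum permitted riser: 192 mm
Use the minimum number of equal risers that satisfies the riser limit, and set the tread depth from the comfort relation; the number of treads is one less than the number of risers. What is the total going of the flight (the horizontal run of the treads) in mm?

⌈4347/192⌉ = 23 risers.
Riser R = 4347 / 23 = 189 mm, within the 192 mm limit.
Tread T = 656 − 2 × 189 = 278 mm (≥ 239 mm).
Treads = 23 − 1 = 22; going = 22 × 278 = 6116 mm.

6116 mm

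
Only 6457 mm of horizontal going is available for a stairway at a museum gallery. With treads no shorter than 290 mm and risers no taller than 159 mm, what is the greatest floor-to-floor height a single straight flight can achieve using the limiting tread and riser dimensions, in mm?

6457 / 290 = 22.27, so 22 treads fit.
Risers = treads + 1 = 23.
Maximum height = 23 × 159 = 3657 mm.

3657 mm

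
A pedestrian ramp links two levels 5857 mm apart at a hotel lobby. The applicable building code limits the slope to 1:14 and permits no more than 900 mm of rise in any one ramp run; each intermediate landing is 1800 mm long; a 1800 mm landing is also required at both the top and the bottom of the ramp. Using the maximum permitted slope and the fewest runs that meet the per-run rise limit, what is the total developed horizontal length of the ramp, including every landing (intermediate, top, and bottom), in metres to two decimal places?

⌈5857/900⌉ = 7 ramp runs. That means 6 intermediate landings.
Horizontal run for 5857 mm of rise at 1:14 is 5857 × 14 = 81998 mm.
Intermediate landings: 6 × 1800 = 10800 mm.
Top and bottom landings: 2 × 1800 = 3600 mm.
Total = 81998 + 10800 + 3600 = 96398 mm.
= 96.40 m.

96.40 m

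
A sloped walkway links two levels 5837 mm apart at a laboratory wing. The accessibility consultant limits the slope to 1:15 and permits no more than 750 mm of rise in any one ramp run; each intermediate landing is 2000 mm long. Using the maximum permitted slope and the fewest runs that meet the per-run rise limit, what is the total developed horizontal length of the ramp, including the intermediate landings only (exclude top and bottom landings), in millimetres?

At most 750 each: 5837/750 = 7.78, giving 8 ramp runs. That means 7 intermediate landings.
Horizontal run for 5837 mm of rise at 1:15 is 5837 × 15 = 87555 mm.
7 intermediate landings contribute 7 × 2000 = 14000 mm.
Developed length = 87555 + 14000 = 101555 mm.

101555 mm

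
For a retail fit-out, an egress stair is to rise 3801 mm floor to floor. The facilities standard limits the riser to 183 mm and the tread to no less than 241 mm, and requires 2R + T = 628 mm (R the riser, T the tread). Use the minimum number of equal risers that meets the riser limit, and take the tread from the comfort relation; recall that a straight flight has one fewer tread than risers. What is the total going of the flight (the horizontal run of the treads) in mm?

3801 / 183 = 20.77, so 21 risers are needed.
R = 3801 ÷ 21 = 181 mm.
Tread T = 628 − 2 × 181 = 266 mm (≥ 241 mm).
21 risers give 20 treads; going = 20 × 266 = 5320 mm.

5320 mm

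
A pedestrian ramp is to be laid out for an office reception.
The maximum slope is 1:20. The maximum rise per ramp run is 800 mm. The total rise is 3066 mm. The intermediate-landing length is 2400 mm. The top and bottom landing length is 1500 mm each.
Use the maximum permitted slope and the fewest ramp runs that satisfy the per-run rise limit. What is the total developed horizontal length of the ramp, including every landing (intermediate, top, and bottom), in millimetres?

⌈3066/800⌉ = 4 ramp runs. That means 3 intermediate landings.
Horizontal run for 3066 mm of rise at 1:20 is 3066 × 20 = 61320 mm.
Intermediate landings: 3 × 2400 = 7200 mm.
Top and bottom landings: 2 × 1500 = 3000 mm.
Total = 61320 + 7200 + 3000 = 71520 mm.

71520 mm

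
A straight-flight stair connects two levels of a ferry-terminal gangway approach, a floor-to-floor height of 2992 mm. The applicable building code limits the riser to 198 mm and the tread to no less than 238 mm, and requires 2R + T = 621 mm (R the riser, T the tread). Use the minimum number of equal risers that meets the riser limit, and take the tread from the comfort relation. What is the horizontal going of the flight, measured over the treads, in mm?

⌈2992/198⌉ = 16 risers.
Each riser is 2992/16 = 187 mm (≤ 198 mm).
T = 621 − 2·187 = 247 mm, which satisfies the 238 mm minimum.
Going = (16 − 1) × 247 = 3705 mm.

3705 mm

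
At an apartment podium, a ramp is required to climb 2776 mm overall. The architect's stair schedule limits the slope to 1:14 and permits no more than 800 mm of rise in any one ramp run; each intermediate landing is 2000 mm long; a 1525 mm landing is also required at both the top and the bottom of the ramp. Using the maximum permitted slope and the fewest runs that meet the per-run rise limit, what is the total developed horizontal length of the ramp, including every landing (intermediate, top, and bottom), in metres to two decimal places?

47.91 m

At most 800 each: 2776/800 = 3.47, giving 4 ramp runs. That means 3 intermediate landings.
Horizontal run for 2776 mm of rise at 1:14 is 2776 × 14 = 38864 mm.
3 intermediate landings contribute 3 × 2000 = 6000 mm.
Top and bottom landings: 2 × 1525 = 3050 mm.
Total = 38864 + 6000 + 3050 = 47914 mm.
= 47.91 m.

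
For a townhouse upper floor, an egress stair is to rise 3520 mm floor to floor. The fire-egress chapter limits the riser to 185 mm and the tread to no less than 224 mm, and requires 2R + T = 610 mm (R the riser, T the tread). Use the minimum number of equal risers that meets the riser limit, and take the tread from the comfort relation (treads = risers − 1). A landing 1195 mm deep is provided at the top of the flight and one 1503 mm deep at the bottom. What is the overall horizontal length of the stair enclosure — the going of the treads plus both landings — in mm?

At most 185 each: 3520/185 = 19.03, giving 20 risers.
Each riser is 3520/20 = 176 mm (≤ 185 mm).
T = 610 − 2·176 = 258 mm, which satisfies the 224 mm minimum.
Going = (20 − 1) × 258 = 4902 mm.
Enclosure = 4902 + 1195 + 1503 = 7600 mm.

7600 mm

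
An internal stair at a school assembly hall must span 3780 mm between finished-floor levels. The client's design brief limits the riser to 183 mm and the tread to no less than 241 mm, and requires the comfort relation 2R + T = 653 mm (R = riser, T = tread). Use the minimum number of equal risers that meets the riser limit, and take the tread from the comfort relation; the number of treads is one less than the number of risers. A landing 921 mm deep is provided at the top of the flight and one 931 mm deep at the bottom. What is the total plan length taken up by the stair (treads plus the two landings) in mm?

3780 / 183 = 20.656 → round up to 21 risers.
Each riser is 3780/21 = 180 mm (≤ 183 mm).
From 2R + T = 653: T = 653 − 360 = 293 mm.
Going = (21 − 1) × 293 = 5860 mm.
Enclosure = 5860 + 921 + 931 = 7712 mm.

7712 mm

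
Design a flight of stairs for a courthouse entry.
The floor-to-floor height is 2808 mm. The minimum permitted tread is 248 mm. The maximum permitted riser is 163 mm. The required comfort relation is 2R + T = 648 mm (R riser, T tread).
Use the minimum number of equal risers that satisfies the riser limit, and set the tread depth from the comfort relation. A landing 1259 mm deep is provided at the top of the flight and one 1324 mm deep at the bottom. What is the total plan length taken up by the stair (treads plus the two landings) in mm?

8295 mm

2808 / 163 = 17.23, so 18 risers are needed.
R = 2808 ÷ 18 = 156 mm.
Tread T = 648 − 2 × 156 = 336 mm (≥ 248 mm).
Treads = 18 − 1 = 17; going = 17 × 336 = 5712 mm.
Add landings: 5712 + 1259 + 1324 = 8295 mm.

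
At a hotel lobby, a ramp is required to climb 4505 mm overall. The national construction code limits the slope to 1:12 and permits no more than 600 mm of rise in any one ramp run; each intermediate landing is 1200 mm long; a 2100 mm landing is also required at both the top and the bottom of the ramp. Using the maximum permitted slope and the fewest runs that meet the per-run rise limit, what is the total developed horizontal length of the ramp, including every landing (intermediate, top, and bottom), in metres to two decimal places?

66.66 m

4505 / 600 = 7.508 → round up to 8 ramp runs. That means 7 intermediate landings.
Horizontal run for 4505 mm of rise at 1:12 is 4505 × 12 = 54060 mm.
Intermediate landings: 7 × 1200 = 8400 mm.
Top and bottom landings: 2 × 2100 = 4200 mm.
Total = 54060 + 8400 + 4200 = 66660 mm.
= 66.66 m.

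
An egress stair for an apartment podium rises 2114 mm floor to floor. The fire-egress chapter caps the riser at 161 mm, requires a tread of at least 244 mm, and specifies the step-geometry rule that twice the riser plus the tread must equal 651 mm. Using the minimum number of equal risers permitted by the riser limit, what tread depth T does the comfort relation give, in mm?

2114 / 161 = 13.13, so 14 risers are needed.
Each riser is 2114/14 = 151 mm (≤ 161 mm).
T = 651 − 2·151 = 349 mm, which satisfies the 244 mm minimum.

349 mm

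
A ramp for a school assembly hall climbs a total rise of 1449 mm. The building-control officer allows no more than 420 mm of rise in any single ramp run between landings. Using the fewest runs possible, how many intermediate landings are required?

1449 / 420 = 3.450 → round up to 4 ramp runs.
4 runs are separated by 3 intermediate landings.

3 intermediate landings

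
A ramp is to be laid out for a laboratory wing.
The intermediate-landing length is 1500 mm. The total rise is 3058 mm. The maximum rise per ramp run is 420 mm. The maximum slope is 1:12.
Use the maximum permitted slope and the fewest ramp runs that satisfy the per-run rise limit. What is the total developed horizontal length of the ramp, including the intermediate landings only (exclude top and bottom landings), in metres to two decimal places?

47.20 m

At most 420 each: 3058/420 = 7.28, giving 8 ramp runs. That means 7 intermediate landings.
Ramp run (horizontal) at 1:12: 3058 × 12 = 36696 mm.
7 intermediate landings contribute 7 × 1500 = 10500 mm.
Total developed length = 36696 + 10500 = 47196 mm.
= 47.20 m.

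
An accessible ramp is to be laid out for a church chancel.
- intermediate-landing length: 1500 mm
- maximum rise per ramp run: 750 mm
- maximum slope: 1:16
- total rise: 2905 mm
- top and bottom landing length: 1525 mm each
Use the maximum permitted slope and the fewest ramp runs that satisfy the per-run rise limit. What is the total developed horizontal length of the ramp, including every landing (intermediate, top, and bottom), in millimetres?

54030 mm

⌈2905/750⌉ = 4 ramp runs. That means 3 intermediate landings.
Horizontal run for 2905 mm of rise at 1:16 is 2905 × 16 = 46480 mm.
3 intermediate landings contribute 3 × 1500 = 4500 mm.
Top and bottom landings: 2 × 1525 = 3050 mm.
Total = 46480 + 4500 + 3050 = 54030 mm.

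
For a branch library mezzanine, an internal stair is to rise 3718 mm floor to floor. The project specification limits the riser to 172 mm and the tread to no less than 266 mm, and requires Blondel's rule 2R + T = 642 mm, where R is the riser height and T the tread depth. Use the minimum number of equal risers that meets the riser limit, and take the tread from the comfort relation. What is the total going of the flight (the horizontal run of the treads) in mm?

At most 172 each: 3718/172 = 21.62, giving 22 risers.
Each riser is 3718/22 = 169 mm (≤ 172 mm).
Tread T = 642 − 2 × 169 = 304 mm (≥ 266 mm).
22 risers give 21 treads; going = 21 × 304 = 6384 mm.

6384 mm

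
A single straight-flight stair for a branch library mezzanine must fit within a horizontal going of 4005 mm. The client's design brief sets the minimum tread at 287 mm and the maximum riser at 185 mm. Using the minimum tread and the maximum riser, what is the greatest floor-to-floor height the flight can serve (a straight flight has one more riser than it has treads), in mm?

2590 mm

Treads that fit: ⌊4005 / 287⌋ = 13.
Risers = treads + 1 = 14.
Maximum height = 14 × 185 = 2590 mm.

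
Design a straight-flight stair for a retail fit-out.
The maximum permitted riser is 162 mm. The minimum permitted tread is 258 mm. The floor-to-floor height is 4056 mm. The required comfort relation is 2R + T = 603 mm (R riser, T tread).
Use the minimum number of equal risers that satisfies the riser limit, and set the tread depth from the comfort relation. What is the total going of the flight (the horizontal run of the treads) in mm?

7275 mm

4056 / 162 = 25.04, so 26 risers are needed.
Riser R = 4056 / 26 = 156 mm, within the 162 mm limit.
From 2R + T = 603: T = 603 − 312 = 291 mm.
Going = (26 − 1) × 291 = 7275 mm.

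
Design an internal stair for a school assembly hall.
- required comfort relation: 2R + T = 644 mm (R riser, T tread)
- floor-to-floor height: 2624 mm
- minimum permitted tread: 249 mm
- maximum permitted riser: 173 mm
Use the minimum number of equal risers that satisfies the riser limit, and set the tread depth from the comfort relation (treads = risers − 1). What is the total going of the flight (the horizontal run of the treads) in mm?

2624 / 173 = 15.17, so 16 risers are needed.
Riser R = 2624 / 16 = 164 mm, within the 173 mm limit.
T = 644 − 2·164 = 316 mm, which satisfies the 249 mm minimum.
16 risers give 15 treads; going = 15 × 316 = 4740 mm.

4740 mm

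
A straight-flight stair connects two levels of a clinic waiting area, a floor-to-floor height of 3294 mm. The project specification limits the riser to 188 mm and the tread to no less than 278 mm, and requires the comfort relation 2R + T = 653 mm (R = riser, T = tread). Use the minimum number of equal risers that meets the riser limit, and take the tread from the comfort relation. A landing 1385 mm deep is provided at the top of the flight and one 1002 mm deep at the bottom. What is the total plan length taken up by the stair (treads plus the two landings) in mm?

7266 mm

At most 188 each: 3294/188 = 17.52, giving 18 risers.
Riser R = 3294 / 18 = 183 mm, within the 188 mm limit.
From 2R + T = 653: T = 653 − 366 = 287 mm.
18 risers give 17 treads; going = 17 × 287 = 4879 mm.
Add landings: 4879 + 1385 + 1002 = 7266 mm.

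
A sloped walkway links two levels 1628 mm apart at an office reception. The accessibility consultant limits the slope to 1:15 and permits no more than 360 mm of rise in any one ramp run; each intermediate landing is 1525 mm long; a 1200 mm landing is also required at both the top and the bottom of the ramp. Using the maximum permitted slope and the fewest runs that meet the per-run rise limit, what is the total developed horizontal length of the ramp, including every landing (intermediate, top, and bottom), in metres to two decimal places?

32.92 m

⌈1628/360⌉ = 5 ramp runs. That means 4 intermediate landings.
Ramp run (horizontal) at 1:15: 1628 × 15 = 24420 mm.
4 intermediate landings contribute 4 × 1525 = 6100 mm.
Top and bottom landings: 2 × 1200 = 2400 mm.
Total = 24420 + 6100 + 2400 = 32920 mm.
= 32.92 m.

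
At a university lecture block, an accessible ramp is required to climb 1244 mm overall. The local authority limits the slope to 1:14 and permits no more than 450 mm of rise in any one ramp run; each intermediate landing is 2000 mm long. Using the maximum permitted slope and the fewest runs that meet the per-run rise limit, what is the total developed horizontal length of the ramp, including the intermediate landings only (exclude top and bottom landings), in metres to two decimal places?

1244 / 450 = 2.764 → round up to 3 ramp runs. That means 2 intermediate landings.
Ramp run (horizontal) at 1:14: 1244 × 14 = 17416 mm.
2 intermediate landings contribute 2 × 2000 = 4000 mm.
Developed length = 17416 + 4000 = 21416 mm.
= 21.42 m.

21.42 m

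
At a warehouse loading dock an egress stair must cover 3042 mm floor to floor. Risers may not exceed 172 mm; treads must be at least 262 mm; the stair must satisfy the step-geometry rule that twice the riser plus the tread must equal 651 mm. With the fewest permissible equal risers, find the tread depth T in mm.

313 mm

3042 / 172 = 17.69, so 18 risers are needed.
R = 3042 ÷ 18 = 169 mm.
T = 651 − 2·169 = 313 mm, which satisfies the 262 mm minimum.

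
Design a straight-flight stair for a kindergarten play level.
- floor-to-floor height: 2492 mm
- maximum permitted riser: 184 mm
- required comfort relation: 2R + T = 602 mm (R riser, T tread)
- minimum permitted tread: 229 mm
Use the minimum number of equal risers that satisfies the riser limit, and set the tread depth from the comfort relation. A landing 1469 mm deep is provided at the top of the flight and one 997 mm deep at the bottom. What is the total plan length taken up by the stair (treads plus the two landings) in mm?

2492 / 184 = 13.543 → round up to 14 risers.
Riser R = 2492 / 14 = 178 mm, within the 184 mm limit.
T = 602 − 2·178 = 246 mm, which satisfies the 229 mm minimum.
Treads = 14 − 1 = 13; going = 13 × 246 = 3198 mm.
Enclosure = 3198 + 1469 + 997 = 5664 mm.

5664 mm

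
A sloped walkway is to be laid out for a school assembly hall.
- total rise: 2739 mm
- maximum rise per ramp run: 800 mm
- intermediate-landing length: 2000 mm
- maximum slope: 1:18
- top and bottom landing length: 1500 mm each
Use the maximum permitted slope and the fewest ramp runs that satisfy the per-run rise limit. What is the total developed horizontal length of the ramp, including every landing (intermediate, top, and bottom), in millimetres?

58302 mm

At most 800 each: 2739/800 = 3.42, giving 4 ramp runs. That means 3 intermediate landings.
Ramp run (horizontal) at 1:18: 2739 × 18 = 49302 mm.
Intermediate landings: 3 × 2000 = 6000 mm.
Top and bottom landings: 2 × 1500 = 3000 mm.
Total = 49302 + 6000 + 3000 = 58302 mm.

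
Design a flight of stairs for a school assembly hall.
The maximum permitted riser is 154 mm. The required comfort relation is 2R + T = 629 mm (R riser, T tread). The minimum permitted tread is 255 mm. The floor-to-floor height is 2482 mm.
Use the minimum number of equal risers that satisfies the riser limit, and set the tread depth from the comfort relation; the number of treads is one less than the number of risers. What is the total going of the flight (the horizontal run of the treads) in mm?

⌈2482/154⌉ = 17 risers.
R = 2482 ÷ 17 = 146 mm.
Tread T = 629 − 2 × 146 = 337 mm (≥ 255 mm).
17 risers give 16 treads; going = 16 × 337 = 5392 mm.

5392 mm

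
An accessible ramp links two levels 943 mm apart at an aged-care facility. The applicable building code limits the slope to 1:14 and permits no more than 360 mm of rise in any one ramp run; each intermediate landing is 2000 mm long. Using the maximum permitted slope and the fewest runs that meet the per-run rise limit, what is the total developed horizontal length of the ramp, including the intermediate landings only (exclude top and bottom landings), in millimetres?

At most 360 each: 943/360 = 2.62, giving 3 ramp runs. That means 2 intermediate landings.
Ramp run (horizontal) at 1:14: 943 × 14 = 13202 mm.
Intermediate landings: 2 × 2000 = 4000 mm.
Developed length = 13202 + 4000 = 17202 mm.

17202 mm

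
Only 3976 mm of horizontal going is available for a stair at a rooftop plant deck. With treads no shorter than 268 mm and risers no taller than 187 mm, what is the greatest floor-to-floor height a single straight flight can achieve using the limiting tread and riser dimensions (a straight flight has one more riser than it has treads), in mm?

2805 mm

Treads that fit: ⌊3976 / 268⌋ = 14.
Risers = treads + 1 = 15.
Maximum height = 15 × 187 = 2805 mm.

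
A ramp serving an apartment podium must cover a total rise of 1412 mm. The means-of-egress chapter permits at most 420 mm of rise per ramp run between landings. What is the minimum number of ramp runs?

⌈1412/420⌉ = 4 ramp runs.

4 runs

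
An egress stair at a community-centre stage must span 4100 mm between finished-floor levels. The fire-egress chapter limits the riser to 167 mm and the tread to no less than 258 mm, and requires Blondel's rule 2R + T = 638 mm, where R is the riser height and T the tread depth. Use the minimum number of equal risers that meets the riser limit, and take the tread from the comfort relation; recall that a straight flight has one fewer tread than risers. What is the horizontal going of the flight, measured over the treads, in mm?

7440 mm

At most 167 each: 4100/167 = 24.55, giving 25 risers.
Riser R = 4100 / 25 = 164 mm, within the 167 mm limit.
T = 638 − 2·164 = 310 mm, which satisfies the 258 mm minimum.
Going = (25 − 1) × 310 = 7440 mm.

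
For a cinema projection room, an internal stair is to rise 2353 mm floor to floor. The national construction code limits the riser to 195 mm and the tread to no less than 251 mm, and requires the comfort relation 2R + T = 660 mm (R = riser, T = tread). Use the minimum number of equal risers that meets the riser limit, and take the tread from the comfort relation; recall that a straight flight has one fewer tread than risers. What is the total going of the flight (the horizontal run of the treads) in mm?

3576 mm

2353 / 195 = 12.067 → round up to 13 risers.
R = 2353 ÷ 13 = 181 mm.
Tread T = 660 − 2 × 181 = 298 mm (≥ 251 mm).
Treads = 13 − 1 = 12; going = 12 × 298 = 3576 mm.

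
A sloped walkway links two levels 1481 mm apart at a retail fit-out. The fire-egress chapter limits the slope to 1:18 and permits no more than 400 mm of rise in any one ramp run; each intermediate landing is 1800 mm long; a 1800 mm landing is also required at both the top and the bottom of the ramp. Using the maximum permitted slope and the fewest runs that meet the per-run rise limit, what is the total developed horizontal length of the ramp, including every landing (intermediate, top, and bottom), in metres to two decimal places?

⌈1481/400⌉ = 4 ramp runs. That means 3 intermediate landings.
Ramp run (horizontal) at 1:18: 1481 × 18 = 26658 mm.
3 intermediate landings contribute 3 × 1800 = 5400 mm.
Top and bottom landings: 2 × 1800 = 3600 mm.
Total = 26658 + 5400 + 3600 = 35658 mm.
= 35.66 m.

35.66 m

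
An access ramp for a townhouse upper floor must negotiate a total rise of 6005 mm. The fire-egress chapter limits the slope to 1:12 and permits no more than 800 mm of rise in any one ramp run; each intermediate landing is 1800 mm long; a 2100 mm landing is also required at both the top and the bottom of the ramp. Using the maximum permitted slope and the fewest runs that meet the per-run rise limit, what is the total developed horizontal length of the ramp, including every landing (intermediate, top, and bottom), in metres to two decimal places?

88.86 m

At most 800 each: 6005/800 = 7.51, giving 8 ramp runs. That means 7 intermediate landings.
Horizontal run for 6005 mm of rise at 1:12 is 6005 × 12 = 72060 mm.
7 intermediate landings contribute 7 × 1800 = 12600 mm.
Top and bottom landings: 2 × 2100 = 4200 mm.
Total = 72060 + 12600 + 4200 = 88860 mm.
= 88.86 m.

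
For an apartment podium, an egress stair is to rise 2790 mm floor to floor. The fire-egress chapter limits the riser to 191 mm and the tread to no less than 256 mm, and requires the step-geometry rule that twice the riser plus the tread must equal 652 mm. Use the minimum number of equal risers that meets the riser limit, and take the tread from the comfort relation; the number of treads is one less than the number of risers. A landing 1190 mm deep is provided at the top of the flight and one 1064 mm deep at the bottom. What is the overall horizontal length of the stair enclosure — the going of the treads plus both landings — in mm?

6174 mm

2790 / 191 = 14.61, so 15 risers are needed.
R = 2790 ÷ 15 = 186 mm.
Tread T = 652 − 2 × 186 = 280 mm (≥ 256 mm).
Going = (15 − 1) × 280 = 3920 mm.
Enclosure = 3920 + 1190 + 1064 = 6174 mm.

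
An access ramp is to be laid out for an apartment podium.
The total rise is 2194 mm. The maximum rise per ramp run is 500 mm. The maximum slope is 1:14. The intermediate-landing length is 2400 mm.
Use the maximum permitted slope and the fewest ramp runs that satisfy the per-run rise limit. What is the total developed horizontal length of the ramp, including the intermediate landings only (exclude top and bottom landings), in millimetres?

40316 mm

⌈2194/500⌉ = 5 ramp runs. That means 4 intermediate landings.
Ramp run (horizontal) at 1:14: 2194 × 14 = 30716 mm.
4 intermediate landings contribute 4 × 2400 = 9600 mm.
Total developed length = 30716 + 9600 = 40316 mm.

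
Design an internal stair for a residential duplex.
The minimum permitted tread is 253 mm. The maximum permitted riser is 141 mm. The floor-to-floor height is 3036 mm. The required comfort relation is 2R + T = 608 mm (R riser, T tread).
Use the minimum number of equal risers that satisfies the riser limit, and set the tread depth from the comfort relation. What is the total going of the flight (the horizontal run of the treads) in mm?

6972 mm

At most 141 each: 3036/141 = 21.53, giving 22 risers.
R = 3036 ÷ 22 = 138 mm.
Tread T = 608 − 2 × 138 = 332 mm (≥ 253 mm).
Going = (22 − 1) × 332 = 6972 mm.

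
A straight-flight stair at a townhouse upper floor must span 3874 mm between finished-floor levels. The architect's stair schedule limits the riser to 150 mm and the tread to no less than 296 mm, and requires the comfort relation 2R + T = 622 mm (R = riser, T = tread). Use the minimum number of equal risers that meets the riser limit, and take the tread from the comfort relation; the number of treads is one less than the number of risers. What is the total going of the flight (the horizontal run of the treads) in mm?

3874 / 150 = 25.827 → round up to 26 risers.
Each riser is 3874/26 = 149 mm (≤ 150 mm).
From 2R + T = 622: T = 622 − 298 = 324 mm.
26 risers give 25 treads; going = 25 × 324 = 8100 mm.

8100 mm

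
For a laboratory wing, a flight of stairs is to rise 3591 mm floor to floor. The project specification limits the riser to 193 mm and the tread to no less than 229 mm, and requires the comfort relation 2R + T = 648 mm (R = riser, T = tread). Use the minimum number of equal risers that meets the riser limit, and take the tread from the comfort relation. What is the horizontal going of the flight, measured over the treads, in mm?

4860 mm

⌈3591/193⌉ = 19 risers.
Riser R = 3591 / 19 = 189 mm, within the 193 mm limit.
T = 648 − 2·189 = 270 mm, which satisfies the 229 mm minimum.
19 risers give 18 treads; going = 18 × 270 = 4860 mm.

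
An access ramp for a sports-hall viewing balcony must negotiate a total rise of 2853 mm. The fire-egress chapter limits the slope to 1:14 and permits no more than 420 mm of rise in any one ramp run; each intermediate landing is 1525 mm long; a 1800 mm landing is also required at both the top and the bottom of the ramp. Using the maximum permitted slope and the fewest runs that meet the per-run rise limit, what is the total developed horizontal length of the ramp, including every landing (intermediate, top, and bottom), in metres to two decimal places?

⌈2853/420⌉ = 7 ramp runs. That means 6 intermediate landings.
Ramp run (horizontal) at 1:14: 2853 × 14 = 39942 mm.
6 intermediate landings contribute 6 × 1525 = 9150 mm.
Top and bottom landings: 2 × 1800 = 3600 mm.
Total = 39942 + 9150 + 3600 = 52692 mm.
= 52.69 m.

52.69 m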